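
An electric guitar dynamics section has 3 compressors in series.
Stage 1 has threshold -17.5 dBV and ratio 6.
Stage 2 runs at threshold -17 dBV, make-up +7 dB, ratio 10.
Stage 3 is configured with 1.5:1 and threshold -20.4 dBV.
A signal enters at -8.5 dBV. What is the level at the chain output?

Stage 1: 9 dB above -17.5 dBV, reduced 6:1 to 1.5 dB above → -16 dBV.
Stage 2: 1 dB above -17 dBV, reduced 10:1 to 0.1 dB above → -16.9 dBV; +7 dB make-up → -9.9 dBV.
Stage 3: 10.5 dB above -20.4 dBV, reduced 1.5:1 to 7 dB above → -13.4 dBV.

-13.4 dBV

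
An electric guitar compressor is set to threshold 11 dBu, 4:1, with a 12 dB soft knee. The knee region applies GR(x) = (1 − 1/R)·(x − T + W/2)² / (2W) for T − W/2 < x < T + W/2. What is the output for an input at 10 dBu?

9.21875 dBu

x − T + W/2 = 10 − 11 + 6 = 5.
GR = (1 − 1/4) × 5² / 24 = 0.75 × 25 / 24 = 0.78125 dB.
Output = 10 − 0.78125 = 9.21875 dBu.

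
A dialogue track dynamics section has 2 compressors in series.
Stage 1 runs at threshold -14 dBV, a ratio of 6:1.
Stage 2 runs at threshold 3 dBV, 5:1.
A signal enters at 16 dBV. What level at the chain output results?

Stage 1: 16 dBV is 30 dB over -14 dBV; at 6:1 that becomes 5 dB over, giving -9 dBV.
Stage 2: -9 dBV ≤ 3 dBV, so stage 2 doesn't engage; output -9 dBV.

-9 dBV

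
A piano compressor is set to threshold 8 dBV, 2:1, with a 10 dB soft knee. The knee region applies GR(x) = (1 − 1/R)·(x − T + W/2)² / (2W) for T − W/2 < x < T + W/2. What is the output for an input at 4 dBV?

x − T + W/2 = 4 − 8 + 5 = 1.
GR = (1 − 1/2) × 1² / 20 = 0.5 × 1 / 20 = 0.025 dB.
Output = 4 − 0.025 = 3.975 dBV.

3.975 dBV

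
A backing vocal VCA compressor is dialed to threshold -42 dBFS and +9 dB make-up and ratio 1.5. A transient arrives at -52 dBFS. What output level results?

-52 dBFS is 10 dB below the -42 dBFS threshold, so no gain reduction is applied.
Make-up gain adds 9 dB: -52 + 9 = -43 dBFS.

-43 dBFS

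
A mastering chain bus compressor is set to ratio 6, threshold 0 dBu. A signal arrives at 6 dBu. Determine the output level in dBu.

1 dBu

The input is 6 dB above the 0 dBu threshold.
At 6:1 the overshoot is divided by 6, leaving 1 dB above threshold.
That puts the output at 1 dBu.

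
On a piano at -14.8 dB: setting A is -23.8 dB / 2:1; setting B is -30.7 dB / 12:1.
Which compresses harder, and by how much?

B, by 10.075 dB

A: 9 dB over, compressed to 4.5 dB over, so 4.5 dB of GR.
B: 15.9 dB over, compressed to 1.325 dB over, so 14.575 dB of GR.
Difference: 10.075 dB in favour of B.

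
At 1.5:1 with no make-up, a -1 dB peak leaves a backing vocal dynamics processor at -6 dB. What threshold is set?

Let T be the threshold. Output overshoot = (input overshoot)/R, so -6 − T = (-1 − T)/1.5.
1.5·(-6 − T) = -1 − T → 0.5·T = -9 − (-1) = -8.
T = -8/0.5 = -16 dB.

-16 dB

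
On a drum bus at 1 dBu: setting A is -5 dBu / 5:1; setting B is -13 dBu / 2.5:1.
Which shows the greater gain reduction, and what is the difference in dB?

A: 6 dB over, compressed to 1.2 dB over, so 4.8 dB of GR.
B: 14 dB over, compressed to 5.6 dB over, so 8.4 dB of GR.
B reduces 3.6 dB more.

B, by 3.6 dB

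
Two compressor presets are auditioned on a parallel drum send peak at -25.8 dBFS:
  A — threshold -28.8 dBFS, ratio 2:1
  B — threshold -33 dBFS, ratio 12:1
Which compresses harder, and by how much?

B, by 5.1 dB

A: 3 dB over, compressed to 1.5 dB over, so 1.5 dB of GR.
B: 7.2 dB over, compressed to 0.6 dB over, so 6.6 dB of GR.
B reduces 5.1 dB more.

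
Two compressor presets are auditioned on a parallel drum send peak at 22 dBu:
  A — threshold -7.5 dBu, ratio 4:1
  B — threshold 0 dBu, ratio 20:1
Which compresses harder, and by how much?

A, by 1.225 dB

A: GR = 29.5 − 29.5/4 = 22.125 dB.
B: GR = 22 − 22/20 = 20.9 dB.
A applies 1.225 dB more gain reduction.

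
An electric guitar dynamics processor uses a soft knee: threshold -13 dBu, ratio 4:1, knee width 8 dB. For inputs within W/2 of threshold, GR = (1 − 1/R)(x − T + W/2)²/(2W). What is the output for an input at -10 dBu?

-12.296875 dBu

x − T + W/2 = -10 − (-13) + 4 = 7.
GR = (1 − 1/4) × 7² / 16 = 0.75 × 49 / 16 = 2.296875 dB.
Output = -10 − 2.296875 = -12.296875 dBu.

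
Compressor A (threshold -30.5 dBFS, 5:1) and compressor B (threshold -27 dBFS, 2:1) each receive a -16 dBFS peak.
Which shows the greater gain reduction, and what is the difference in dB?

A: overshoot 14.5 dB → output overshoot 2.9 dB → GR 11.6 dB.
B: overshoot 11 dB → output overshoot 5.5 dB → GR 5.5 dB.
A applies 6.1 dB more gain reduction.

A, by 6.1 dB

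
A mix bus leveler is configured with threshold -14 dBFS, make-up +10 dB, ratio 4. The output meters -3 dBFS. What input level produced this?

-10 dBFS

Remove make-up: -3 − 10 = -13 dBFS.
That's 1 dB above the -14 dBFS threshold.
Input overshoot = R × output overshoot = 4 dB → input = -14 + 4 = -10 dBFS.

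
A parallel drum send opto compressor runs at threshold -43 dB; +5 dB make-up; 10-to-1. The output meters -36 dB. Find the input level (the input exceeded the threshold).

-23 dB

Remove make-up: -36 − 5 = -41 dB.
That's 2 dB above the -43 dB threshold.
Input overshoot = R × output overshoot = 20 dB → input = -43 + 20 = -23 dB.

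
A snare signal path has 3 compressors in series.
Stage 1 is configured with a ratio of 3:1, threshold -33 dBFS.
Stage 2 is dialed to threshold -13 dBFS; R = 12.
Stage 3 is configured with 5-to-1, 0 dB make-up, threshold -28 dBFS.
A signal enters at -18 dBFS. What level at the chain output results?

Stage 1: 15 dB above -33 dBFS, reduced 3:1 to 5 dB above → -28 dBFS.
Stage 2: -28 dBFS is at or below the -13 dBFS threshold — no compression; output -28 dBFS.
Stage 3: below threshold (-28 ≤ -28); passes unchanged; output -28 dBFS.

-28 dBFS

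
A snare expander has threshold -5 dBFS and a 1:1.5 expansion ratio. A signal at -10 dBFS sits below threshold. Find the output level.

The input is 5 dB below the -5 dBFS threshold.
A 1:1.5 expander multiplies undershoot by 1.5: 5 × 1.5 = 7.5 dB below threshold.
Output = -5 − 7.5 = -12.5 dBFS.

-12.5 dBFS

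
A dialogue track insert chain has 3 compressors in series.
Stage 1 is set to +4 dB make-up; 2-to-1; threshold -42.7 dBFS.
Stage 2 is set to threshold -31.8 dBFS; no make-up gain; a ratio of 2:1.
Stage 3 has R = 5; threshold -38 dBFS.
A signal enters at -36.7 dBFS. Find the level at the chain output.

-37.54 dBFS

Stage 1: 6 dB above -42.7 dBFS, reduced 2:1 to 3 dB above → -39.7 dBFS; +4 dB make-up → -35.7 dBFS.
Stage 2: below threshold (-35.7 ≤ -31.8); passes unchanged; output -35.7 dBFS.
Stage 3: 2.3 dB above -38 dBFS, reduced 5:1 to 0.46 dB above → -37.54 dBFS.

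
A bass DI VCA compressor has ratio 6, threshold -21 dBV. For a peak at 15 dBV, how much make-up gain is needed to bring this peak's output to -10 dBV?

5 dB

Without make-up, output = threshold + overshoot/6 = -21 + 6 = -15 dBV.
Gap to target: 5 dB.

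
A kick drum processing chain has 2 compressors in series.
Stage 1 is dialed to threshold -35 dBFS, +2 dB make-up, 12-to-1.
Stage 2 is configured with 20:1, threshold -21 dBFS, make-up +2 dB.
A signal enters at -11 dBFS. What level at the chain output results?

Stage 1: 24 dB above -35 dBFS, reduced 12:1 to 2 dB above → -33 dBFS; +2 dB make-up → -31 dBFS.
Stage 2: below threshold (-31 ≤ -21); passes unchanged; make-up brings it to -29 dBFS.

-29 dBFS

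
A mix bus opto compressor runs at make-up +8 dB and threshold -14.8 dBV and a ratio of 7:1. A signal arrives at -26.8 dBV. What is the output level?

-26.8 dBV is 12 dB below the -14.8 dBV threshold, so no gain reduction is applied.
Make-up gain adds 8 dB: -26.8 + 8 = -18.8 dBV.

-18.8 dBV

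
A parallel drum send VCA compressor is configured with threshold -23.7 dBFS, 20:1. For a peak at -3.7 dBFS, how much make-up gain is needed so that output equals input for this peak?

Without make-up, output = threshold + overshoot/20 = -23.7 + 1 = -22.7 dBFS.
Gap to target: 19 dB.

19 dB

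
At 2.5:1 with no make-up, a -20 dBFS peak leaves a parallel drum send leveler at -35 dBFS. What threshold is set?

-45 dBFS

Gain reduction = -20 − (-35) = 15 dB; output overshoot = GR / (R − 1) = 15 / 1.5 = 10 dB.
Threshold = output − output overshoot = -35 − 10 = -45 dBFS.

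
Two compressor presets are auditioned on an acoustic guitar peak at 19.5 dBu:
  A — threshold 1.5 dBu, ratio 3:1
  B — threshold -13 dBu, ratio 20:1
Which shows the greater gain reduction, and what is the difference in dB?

A: overshoot 18 dB → output overshoot 6 dB → GR 12 dB.
B: overshoot 32.5 dB → output overshoot 1.625 dB → GR 30.875 dB.
B reduces 18.875 dB more.

B, by 18.875 dB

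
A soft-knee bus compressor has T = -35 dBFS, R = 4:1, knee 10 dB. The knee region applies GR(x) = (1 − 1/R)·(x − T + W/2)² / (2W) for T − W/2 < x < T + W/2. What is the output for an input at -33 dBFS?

x − T + W/2 = -33 − (-35) + 5 = 7.
GR = (1 − 1/4) × 7² / 20 = 0.75 × 49 / 20 = 1.8375 dB.
Output = -33 − 1.8375 = -34.8375 dBFS.

-34.8375 dBFS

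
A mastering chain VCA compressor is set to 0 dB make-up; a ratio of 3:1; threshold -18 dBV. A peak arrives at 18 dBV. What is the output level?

The input is 36 dB above the -18 dBV threshold.
At 3:1 the overshoot is divided by 3, leaving 12 dB above threshold.
So the level is -18 + 12 = -6 dBV.

-6 dBV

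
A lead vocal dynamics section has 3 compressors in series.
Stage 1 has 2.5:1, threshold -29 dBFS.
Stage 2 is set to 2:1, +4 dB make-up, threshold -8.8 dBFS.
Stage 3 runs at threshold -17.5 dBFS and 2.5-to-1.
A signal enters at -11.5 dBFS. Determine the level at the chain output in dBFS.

Stage 1: -11.5 dBFS is 17.5 dB over -29 dBFS; at 2.5:1 that becomes 7 dB over, giving -22 dBFS.
Stage 2: -22 dBFS ≤ -8.8 dBFS, so stage 2 doesn't engage; make-up brings it to -18 dBFS.
Stage 3: -18 dBFS ≤ -17.5 dBFS, so stage 3 doesn't engage; output -18 dBFS.

-18 dBFS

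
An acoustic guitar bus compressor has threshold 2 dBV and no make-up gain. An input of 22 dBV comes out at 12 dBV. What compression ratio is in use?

2:1

Input overshoot = 22 − 2 = 20 dB; output overshoot = 12 − 2 = 10 dB.
Ratio = 20 / 10 = 2.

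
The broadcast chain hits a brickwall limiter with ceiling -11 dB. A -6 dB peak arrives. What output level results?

The limiter clamps the peak to its -11 dB ceiling.

-11 dB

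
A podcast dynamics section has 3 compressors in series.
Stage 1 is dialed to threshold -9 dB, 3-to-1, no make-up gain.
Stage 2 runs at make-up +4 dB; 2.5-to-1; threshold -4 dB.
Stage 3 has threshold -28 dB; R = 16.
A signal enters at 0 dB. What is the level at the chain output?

Stage 1: 9 dB above -9 dB, reduced 3:1 to 3 dB above → -6 dB.
Stage 2: -6 dB is at or below the -4 dB threshold — no compression; make-up brings it to -2 dB.
Stage 3: 26 dB above -28 dB, reduced 16:1 to 1.625 dB above → -26.375 dB.

-26.375 dB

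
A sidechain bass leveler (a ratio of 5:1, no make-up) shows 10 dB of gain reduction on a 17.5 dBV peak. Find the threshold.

5 dBV

Input is 12.5 dB above T (since output overshoot × R = input overshoot: (7.5 − T)·5 = 17.5 − T gives T = 5 dBV).
Check: 5 + (17.5 − 5)/5 = 5 + 2.5 = 7.5 dBV. ✓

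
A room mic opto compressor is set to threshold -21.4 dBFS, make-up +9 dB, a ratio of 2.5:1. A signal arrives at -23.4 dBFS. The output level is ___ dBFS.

-14.4 dBFS

-23.4 dBFS is 2 dB below the -21.4 dBFS threshold, so no gain reduction is applied.
Make-up gain adds 9 dB: -23.4 + 9 = -14.4 dBFS.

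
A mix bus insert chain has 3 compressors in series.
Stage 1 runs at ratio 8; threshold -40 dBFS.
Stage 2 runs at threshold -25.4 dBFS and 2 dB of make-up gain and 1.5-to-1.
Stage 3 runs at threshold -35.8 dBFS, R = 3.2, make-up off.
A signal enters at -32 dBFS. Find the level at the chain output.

-37 dBFS

Stage 1: -32 dBFS is 8 dB over -40 dBFS; at 8:1 that becomes 1 dB over, giving -39 dBFS.
Stage 2: below threshold (-39 ≤ -25.4); passes unchanged; make-up brings it to -37 dBFS.
Stage 3: below threshold (-37 ≤ -35.8); passes unchanged; output -37 dBFS.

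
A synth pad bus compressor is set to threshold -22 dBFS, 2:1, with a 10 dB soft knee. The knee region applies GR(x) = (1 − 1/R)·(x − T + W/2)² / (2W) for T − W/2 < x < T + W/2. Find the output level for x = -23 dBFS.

-23.4 dBFS

x − T + W/2 = -23 − (-22) + 5 = 4.
GR = (1 − 1/2) × 4² / 20 = 0.5 × 16 / 20 = 0.4 dB.
Output = -23 − 0.4 = -23.4 dBFS.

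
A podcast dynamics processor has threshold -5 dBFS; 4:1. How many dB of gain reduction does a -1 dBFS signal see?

3 dB

Overshoot = -1 − (-5) = 4 dB.
A 4:1 ratio leaves 1 dB of that excess.
Gain reduction = 4 − 1 = 3 dB.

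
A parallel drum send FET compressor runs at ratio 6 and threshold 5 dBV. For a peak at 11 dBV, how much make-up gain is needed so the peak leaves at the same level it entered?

Overshoot 6 dB → 6/6 = 1 dB after compression, so the compressed level is 5 + 1 = 6 dBV.
Make-up = target − compressed = 11 − 6 = 5 dB.

5 dB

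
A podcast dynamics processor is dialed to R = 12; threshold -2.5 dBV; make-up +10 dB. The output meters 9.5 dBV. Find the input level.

21.5 dBV

Before make-up, the level was 9.5 − 10 = -0.5 dBV.
That's 2 dB above the -2.5 dBV threshold.
Input overshoot = R × output overshoot = 24 dB → input = -2.5 + 24 = 21.5 dBV.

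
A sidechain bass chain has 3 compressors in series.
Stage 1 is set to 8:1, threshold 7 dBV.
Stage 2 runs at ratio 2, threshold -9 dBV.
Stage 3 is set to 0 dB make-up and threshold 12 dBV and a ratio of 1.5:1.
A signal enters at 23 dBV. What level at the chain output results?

Stage 1: 16 dB above 7 dBV, reduced 8:1 to 2 dB above → 9 dBV.
Stage 2: 9 dBV is 18 dB over -9 dBV; at 2:1 that becomes 9 dB over, giving 0 dBV.
Stage 3: below threshold (0 ≤ 12); passes unchanged; output 0 dBV.

0 dBV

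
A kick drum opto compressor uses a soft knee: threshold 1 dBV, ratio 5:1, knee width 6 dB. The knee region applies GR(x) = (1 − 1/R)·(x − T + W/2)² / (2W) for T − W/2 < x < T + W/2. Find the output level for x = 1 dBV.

0.4 dBV

x − T + W/2 = 1 − 1 + 3 = 3.
GR = (1 − 1/5) × 3² / 12 = 0.8 × 9 / 12 = 0.6 dB.
Output = 1 − 0.6 = 0.4 dBV.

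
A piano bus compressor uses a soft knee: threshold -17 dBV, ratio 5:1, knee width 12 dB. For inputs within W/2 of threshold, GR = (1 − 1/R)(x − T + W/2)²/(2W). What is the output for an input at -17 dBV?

x − T + W/2 = -17 − (-17) + 6 = 6.
GR = (1 − 1/5) × 6² / 24 = 0.8 × 36 / 24 = 1.2 dB.
Output = -17 − 1.2 = -18.2 dBV.

-18.2 dBV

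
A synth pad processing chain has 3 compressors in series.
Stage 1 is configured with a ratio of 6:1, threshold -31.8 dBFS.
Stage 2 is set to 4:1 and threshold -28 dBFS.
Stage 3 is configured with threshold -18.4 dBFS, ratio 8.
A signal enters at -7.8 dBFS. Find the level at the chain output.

Stage 1: 24 dB above -31.8 dBFS, reduced 6:1 to 4 dB above → -27.8 dBFS.
Stage 2: -27.8 dBFS is 0.2 dB over -28 dBFS; at 4:1 that becomes 0.05 dB over, giving -27.95 dBFS.
Stage 3: below threshold (-27.95 ≤ -18.4); passes unchanged; output -27.95 dBFS.

-27.95 dBFS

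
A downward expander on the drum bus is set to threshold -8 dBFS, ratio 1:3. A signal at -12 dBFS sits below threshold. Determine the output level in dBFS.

Undershoot = (-8) − (-12) = 4 dB.
At 1:3, that expands to 12 dB under threshold.
Output = -8 − 12 = -20 dBFS.

-20 dBFS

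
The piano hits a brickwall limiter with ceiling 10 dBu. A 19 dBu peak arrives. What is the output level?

10 dBu

At ∞:1, everything above 10 dBu is held at the ceiling.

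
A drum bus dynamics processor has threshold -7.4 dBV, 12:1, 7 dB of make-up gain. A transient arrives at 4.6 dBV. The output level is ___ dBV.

The input is 12 dB above the -7.4 dBV threshold.
12:1 compression reduces that to 12/12 = 1 dB over.
Output = -7.4 + 1 = -6.4 dBV; make-up adds 7 dB, giving 0.6 dBV.

0.6 dBV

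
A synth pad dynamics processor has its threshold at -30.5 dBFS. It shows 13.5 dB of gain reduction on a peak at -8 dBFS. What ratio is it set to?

2.5:1

Input overshoot = -8 − (-30.5) = 22.5 dB.
Output overshoot = 22.5 − 13.5 = 9 dB.
Ratio = input overshoot / output overshoot = 22.5 / 9 = 2.5.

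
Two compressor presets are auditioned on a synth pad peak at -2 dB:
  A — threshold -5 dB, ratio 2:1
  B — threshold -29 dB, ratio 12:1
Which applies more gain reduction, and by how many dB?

B, by 23.25 dB

A: GR = 3 − 3/2 = 1.5 dB.
B: GR = 27 − 27/12 = 24.75 dB.
B applies 23.25 dB more gain reduction.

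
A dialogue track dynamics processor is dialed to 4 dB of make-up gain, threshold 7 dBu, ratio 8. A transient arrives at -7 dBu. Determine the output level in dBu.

-3 dBu

-7 dBu is 14 dB below the 7 dBu threshold, so no gain reduction is applied.
Make-up gain adds 4 dB: -7 + 4 = -3 dBu.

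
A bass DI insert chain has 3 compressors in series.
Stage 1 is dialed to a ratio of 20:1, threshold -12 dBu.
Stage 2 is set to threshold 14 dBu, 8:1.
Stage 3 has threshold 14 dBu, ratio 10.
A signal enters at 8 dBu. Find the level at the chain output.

-11 dBu

Stage 1: 8 dBu is 20 dB over -12 dBu; at 20:1 that becomes 1 dB over, giving -11 dBu.
Stage 2: -11 dBu ≤ 14 dBu, so stage 2 doesn't engage; output -11 dBu.
Stage 3: below threshold (-11 ≤ 14); passes unchanged; output -11 dBu.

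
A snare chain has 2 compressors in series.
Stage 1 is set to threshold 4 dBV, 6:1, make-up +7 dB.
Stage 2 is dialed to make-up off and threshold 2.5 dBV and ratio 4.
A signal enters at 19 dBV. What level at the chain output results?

5.25 dBV

Stage 1: 19 dBV is 15 dB over 4 dBV; at 6:1 that becomes 2.5 dB over, giving 6.5 dBV; +7 dB make-up → 13.5 dBV.
Stage 2: 13.5 dBV is 11 dB over 2.5 dBV; at 4:1 that becomes 2.75 dB over, giving 5.25 dBV.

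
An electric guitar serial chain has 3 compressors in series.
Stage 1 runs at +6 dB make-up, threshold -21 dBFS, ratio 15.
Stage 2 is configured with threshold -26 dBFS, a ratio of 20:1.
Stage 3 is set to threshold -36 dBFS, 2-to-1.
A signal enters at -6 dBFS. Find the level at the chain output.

-30.7 dBFS

Stage 1: 15 dB above -21 dBFS, reduced 15:1 to 1 dB above → -20 dBFS; +6 dB make-up → -14 dBFS.
Stage 2: overshoot 12 dB → 12/20 = 0.6 dB → -25.4 dBFS.
Stage 3: -25.4 dBFS is 10.6 dB over -36 dBFS; at 2:1 that becomes 5.3 dB over, giving -30.7 dBFS.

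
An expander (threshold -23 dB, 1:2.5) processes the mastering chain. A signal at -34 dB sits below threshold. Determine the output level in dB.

-50.5 dB

The input is 11 dB below the -23 dB threshold.
A 1:2.5 expander multiplies undershoot by 2.5: 11 × 2.5 = 27.5 dB below threshold.
Output = -23 − 27.5 = -50.5 dB.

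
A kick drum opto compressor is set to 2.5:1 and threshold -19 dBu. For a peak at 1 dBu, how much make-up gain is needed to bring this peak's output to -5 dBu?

Without make-up, output = threshold + overshoot/2.5 = -19 + 8 = -11 dBu.
Gap to target: 6 dB.

6 dB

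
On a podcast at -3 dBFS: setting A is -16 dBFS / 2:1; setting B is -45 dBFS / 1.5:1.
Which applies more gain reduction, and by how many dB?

A: GR = 13 − 13/2 = 6.5 dB.
B: GR = 42 − 42/1.5 = 14 dB.
B applies 7.5 dB more gain reduction.

B, by 7.5 dB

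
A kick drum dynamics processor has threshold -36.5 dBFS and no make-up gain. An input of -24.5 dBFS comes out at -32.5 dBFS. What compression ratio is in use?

3:1

Input overshoot = -24.5 − (-36.5) = 12 dB; output overshoot = -32.5 − (-36.5) = 4 dB.
Ratio = 12 / 4 = 3.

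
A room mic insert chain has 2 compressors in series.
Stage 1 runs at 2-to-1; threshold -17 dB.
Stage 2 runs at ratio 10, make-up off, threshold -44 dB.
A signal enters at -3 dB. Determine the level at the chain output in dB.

Stage 1: 14 dB above -17 dB, reduced 2:1 to 7 dB above → -10 dB.
Stage 2: -10 dB is 34 dB over -44 dB; at 10:1 that becomes 3.4 dB over, giving -40.6 dB.

-40.6 dB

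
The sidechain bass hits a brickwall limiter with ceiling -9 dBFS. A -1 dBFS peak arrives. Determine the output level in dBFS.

A brickwall limiter is an ∞:1 compressor: any input above the ceiling is clamped to -9 dBFS.

-9 dBFS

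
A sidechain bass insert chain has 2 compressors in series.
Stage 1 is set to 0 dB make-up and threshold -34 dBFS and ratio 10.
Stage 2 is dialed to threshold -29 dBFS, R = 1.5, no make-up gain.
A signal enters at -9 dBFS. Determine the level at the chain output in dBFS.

Stage 1: 25 dB above -34 dBFS, reduced 10:1 to 2.5 dB above → -31.5 dBFS.
Stage 2: -31.5 dBFS ≤ -29 dBFS, so stage 2 doesn't engage; output -31.5 dBFS.

-31.5 dBFS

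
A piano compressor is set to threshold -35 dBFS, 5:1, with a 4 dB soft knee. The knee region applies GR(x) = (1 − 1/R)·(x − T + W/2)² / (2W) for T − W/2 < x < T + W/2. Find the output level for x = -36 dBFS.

x − T + W/2 = -36 − (-35) + 2 = 1.
GR = (1 − 1/5) × 1² / 8 = 0.8 × 1 / 8 = 0.1 dB.
Output = -36 − 0.1 = -36.1 dBFS.

-36.1 dBFS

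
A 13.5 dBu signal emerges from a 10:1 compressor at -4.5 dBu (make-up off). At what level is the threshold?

Gain reduction = 13.5 − (-4.5) = 18 dB; output overshoot = GR / (R − 1) = 18 / 9 = 2 dB.
Threshold = output − output overshoot = -4.5 − 2 = -6.5 dBu.

-6.5 dBu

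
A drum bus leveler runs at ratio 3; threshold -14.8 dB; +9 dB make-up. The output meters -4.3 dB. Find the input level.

-10.3 dB

Before make-up, the level was -4.3 − 9 = -13.3 dB.
The compressed level sits -13.3 − (-14.8) = 1.5 dB over threshold.
Input overshoot = R × output overshoot = 4.5 dB → input = -14.8 + 4.5 = -10.3 dB.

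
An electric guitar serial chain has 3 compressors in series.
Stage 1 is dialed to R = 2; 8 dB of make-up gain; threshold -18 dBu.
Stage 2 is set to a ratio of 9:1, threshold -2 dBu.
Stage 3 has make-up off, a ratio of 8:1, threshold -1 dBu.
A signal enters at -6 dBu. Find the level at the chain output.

Stage 1: 12 dB above -18 dBu, reduced 2:1 to 6 dB above → -12 dBu; +8 dB make-up → -4 dBu.
Stage 2: below threshold (-4 ≤ -2); passes unchanged; output -4 dBu.
Stage 3: -4 dBu is at or below the -1 dBu threshold — no compression; output -4 dBu.

-4 dBu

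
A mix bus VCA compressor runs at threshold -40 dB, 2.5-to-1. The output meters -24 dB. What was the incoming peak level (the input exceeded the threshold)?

0 dB

That's 16 dB above the -40 dB threshold.
Before 2.5:1 compression the overshoot was 16 × 2.5 = 40 dB, so input = -40 + 40 = 0 dB.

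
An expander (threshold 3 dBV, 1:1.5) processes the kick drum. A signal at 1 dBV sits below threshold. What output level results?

0 dBV

The input is 2 dB below the 3 dBV threshold.
A 1:1.5 expander multiplies undershoot by 1.5: 2 × 1.5 = 3 dB below threshold.
Output = 3 − 3 = 0 dBV.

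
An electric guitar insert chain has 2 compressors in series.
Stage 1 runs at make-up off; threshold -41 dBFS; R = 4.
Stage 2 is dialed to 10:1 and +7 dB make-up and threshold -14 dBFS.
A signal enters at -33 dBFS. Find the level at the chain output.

Stage 1: overshoot 8 dB → 8/4 = 2 dB → -39 dBFS.
Stage 2: -39 dBFS ≤ -14 dBFS, so stage 2 doesn't engage; make-up brings it to -32 dBFS.

-32 dBFS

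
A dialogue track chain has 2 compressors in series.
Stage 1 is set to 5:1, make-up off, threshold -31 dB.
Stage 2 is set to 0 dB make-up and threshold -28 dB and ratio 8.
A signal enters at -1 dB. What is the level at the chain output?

-27.625 dB

Stage 1: 30 dB above -31 dB, reduced 5:1 to 6 dB above → -25 dB.
Stage 2: -25 dB is 3 dB over -28 dB; at 8:1 that becomes 0.375 dB over, giving -27.625 dB.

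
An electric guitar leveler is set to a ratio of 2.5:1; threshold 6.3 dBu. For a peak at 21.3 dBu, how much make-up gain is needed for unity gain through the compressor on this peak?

9 dB

Overshoot 15 dB → 15/2.5 = 6 dB after compression, so the compressed level is 6.3 + 6 = 12.3 dBu.
Make-up = target − compressed = 21.3 − 12.3 = 9 dB.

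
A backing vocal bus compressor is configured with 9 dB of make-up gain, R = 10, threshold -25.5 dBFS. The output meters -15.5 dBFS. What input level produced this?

-15.5 dBFS

Remove make-up: -15.5 − 9 = -24.5 dBFS.
Post-compression overshoot = -24.5 − (-25.5) = 1 dB.
Input overshoot = R × output overshoot = 10 dB → input = -25.5 + 10 = -15.5 dBFS.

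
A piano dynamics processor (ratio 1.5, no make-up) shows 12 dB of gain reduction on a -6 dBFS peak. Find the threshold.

Input is 36 dB above T (since output overshoot × R = input overshoot: (-18 − T)·1.5 = -6 − T gives T = -42 dBFS).
Check: -42 + (-6 − (-42))/1.5 = -42 + 24 = -18 dBFS. ✓

-42 dBFS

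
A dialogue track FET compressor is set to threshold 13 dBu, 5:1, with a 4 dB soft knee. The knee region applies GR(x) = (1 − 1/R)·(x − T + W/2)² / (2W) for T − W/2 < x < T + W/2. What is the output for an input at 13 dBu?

x − T + W/2 = 13 − 13 + 2 = 2.
GR = (1 − 1/5) × 2² / 8 = 0.8 × 4 / 8 = 0.4 dB.
Output = 13 − 0.4 = 12.6 dBu.

12.6 dBu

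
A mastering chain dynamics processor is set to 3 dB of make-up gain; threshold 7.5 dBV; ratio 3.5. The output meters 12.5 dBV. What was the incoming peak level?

14.5 dBV

Stripping the +3 dB make-up gives 9.5 dBV at the gain stage.
That's 2 dB above the 7.5 dBV threshold.
Undo the ratio: input overshoot = 2 × 3.5 = 7 dB, giving input = 14.5 dBV.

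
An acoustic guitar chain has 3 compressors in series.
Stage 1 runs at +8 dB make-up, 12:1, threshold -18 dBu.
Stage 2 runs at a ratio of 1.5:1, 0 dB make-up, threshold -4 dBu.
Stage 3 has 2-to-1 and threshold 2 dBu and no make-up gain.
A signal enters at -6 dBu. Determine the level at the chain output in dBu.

-9 dBu

Stage 1: 12 dB above -18 dBu, reduced 12:1 to 1 dB above → -17 dBu; +8 dB make-up → -9 dBu.
Stage 2: -9 dBu ≤ -4 dBu, so stage 2 doesn't engage; output -9 dBu.
Stage 3: -9 dBu is at or below the 2 dBu threshold — no compression; output -9 dBu.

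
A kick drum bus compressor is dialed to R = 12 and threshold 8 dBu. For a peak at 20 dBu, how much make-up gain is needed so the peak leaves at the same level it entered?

11 dB

The peak compresses to 8 + 12/12 = 9 dBu.
To reach 20 dBu requires 20 − 9 = 11 dB of make-up.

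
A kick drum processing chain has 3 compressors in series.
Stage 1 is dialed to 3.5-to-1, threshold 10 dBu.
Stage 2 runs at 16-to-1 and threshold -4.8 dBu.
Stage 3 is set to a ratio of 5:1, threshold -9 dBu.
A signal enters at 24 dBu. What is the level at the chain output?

-7.925 dBu

Stage 1: overshoot 14 dB → 14/3.5 = 4 dB → 14 dBu.
Stage 2: 14 dBu is 18.8 dB over -4.8 dBu; at 16:1 that becomes 1.175 dB over, giving -3.625 dBu.
Stage 3: -3.625 dBu is 5.375 dB over -9 dBu; at 5:1 that becomes 1.075 dB over, giving -7.925 dBu.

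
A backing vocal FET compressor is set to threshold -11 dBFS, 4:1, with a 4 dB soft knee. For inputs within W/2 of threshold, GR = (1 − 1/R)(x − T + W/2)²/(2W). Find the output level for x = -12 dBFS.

x − T + W/2 = -12 − (-11) + 2 = 1.
GR = (1 − 1/4) × 1² / 8 = 0.75 × 1 / 8 = 0.09375 dB.
Output = -12 − 0.09375 = -12.09375 dBFS.

-12.09375 dBFS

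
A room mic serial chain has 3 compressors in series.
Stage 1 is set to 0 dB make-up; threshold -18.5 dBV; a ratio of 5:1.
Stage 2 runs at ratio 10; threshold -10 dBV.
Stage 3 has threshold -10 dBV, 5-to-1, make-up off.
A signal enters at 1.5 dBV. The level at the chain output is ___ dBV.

Stage 1: 20 dB above -18.5 dBV, reduced 5:1 to 4 dB above → -14.5 dBV.
Stage 2: -14.5 dBV ≤ -10 dBV, so stage 2 doesn't engage; output -14.5 dBV.
Stage 3: -14.5 dBV is at or below the -10 dBV threshold — no compression; output -14.5 dBV.

-14.5 dBV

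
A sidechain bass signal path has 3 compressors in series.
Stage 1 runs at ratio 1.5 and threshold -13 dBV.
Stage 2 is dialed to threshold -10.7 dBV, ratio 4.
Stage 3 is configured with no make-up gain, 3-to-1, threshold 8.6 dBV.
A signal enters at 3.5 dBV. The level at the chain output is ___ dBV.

-8.525 dBV

Stage 1: 16.5 dB above -13 dBV, reduced 1.5:1 to 11 dB above → -2 dBV.
Stage 2: 8.7 dB above -10.7 dBV, reduced 4:1 to 2.175 dB above → -8.525 dBV.
Stage 3: -8.525 dBV is at or below the 8.6 dBV threshold — no compression; output -8.525 dBV.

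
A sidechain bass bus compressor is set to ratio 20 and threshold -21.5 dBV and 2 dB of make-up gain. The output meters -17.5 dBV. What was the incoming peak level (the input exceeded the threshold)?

Stripping the +2 dB make-up gives -19.5 dBV at the gain stage.
Post-compression overshoot = -19.5 − (-21.5) = 2 dB.
Input overshoot = R × output overshoot = 40 dB → input = -21.5 + 40 = 18.5 dBV.

18.5 dBV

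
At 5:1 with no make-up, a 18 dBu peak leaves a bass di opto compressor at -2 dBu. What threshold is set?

-7 dBu

Gain reduction = 18 − (-2) = 20 dB; output overshoot = GR / (R − 1) = 20 / 4 = 5 dB.
Threshold = output − output overshoot = -2 − 5 = -7 dBu.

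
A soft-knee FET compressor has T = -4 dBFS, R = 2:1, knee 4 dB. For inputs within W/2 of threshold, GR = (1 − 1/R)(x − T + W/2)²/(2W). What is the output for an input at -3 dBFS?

-3.5625 dBFS

x − T + W/2 = -3 − (-4) + 2 = 3.
GR = (1 − 1/2) × 3² / 8 = 0.5 × 9 / 8 = 0.5625 dB.
Output = -3 − 0.5625 = -3.5625 dBFS.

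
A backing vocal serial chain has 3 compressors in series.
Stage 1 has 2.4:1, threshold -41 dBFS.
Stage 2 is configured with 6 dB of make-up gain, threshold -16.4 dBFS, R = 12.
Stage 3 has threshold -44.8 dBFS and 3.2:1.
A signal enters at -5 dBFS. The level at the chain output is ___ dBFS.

-37.05 dBFS

Stage 1: 36 dB above -41 dBFS, reduced 2.4:1 to 15 dB above → -26 dBFS.
Stage 2: below threshold (-26 ≤ -16.4); passes unchanged; make-up brings it to -20 dBFS.
Stage 3: -20 dBFS is 24.8 dB over -44.8 dBFS; at 3.2:1 that becomes 7.75 dB over, giving -37.05 dBFS.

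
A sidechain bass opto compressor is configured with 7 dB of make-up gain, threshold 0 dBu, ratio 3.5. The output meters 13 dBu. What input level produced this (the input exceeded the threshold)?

Remove make-up: 13 − 7 = 6 dBu.
That's 6 dB above the 0 dBu threshold.
Input overshoot = R × output overshoot = 21 dB → input = 0 + 21 = 21 dBu.

21 dBu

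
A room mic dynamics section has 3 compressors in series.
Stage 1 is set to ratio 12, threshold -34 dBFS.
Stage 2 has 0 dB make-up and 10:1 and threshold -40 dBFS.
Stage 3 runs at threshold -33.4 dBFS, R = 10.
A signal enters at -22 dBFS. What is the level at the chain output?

-39.3 dBFS

Stage 1: overshoot 12 dB → 12/12 = 1 dB → -33 dBFS.
Stage 2: -33 dBFS is 7 dB over -40 dBFS; at 10:1 that becomes 0.7 dB over, giving -39.3 dBFS.
Stage 3: -39.3 dBFS ≤ -33.4 dBFS, so stage 3 doesn't engage; output -39.3 dBFS.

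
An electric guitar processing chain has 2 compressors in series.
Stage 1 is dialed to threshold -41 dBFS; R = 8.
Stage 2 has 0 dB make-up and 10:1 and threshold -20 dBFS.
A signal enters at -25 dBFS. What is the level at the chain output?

-39 dBFS

Stage 1: -25 dBFS is 16 dB over -41 dBFS; at 8:1 that becomes 2 dB over, giving -39 dBFS.
Stage 2: below threshold (-39 ≤ -20); passes unchanged; output -39 dBFS.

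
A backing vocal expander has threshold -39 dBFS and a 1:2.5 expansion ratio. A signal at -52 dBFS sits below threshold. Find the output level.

The input is 13 dB below the -39 dBFS threshold.
A 1:2.5 expander multiplies undershoot by 2.5: 13 × 2.5 = 32.5 dB below threshold.
Output = -39 − 32.5 = -71.5 dBFS.

-71.5 dBFS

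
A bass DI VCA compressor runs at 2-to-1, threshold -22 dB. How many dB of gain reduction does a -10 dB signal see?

6 dB

The signal is 12 dB above threshold.
At 2:1, output sits 12/2 = 6 dB above threshold.
GR = overshoot in − overshoot out = 12 − 6 = 6 dB.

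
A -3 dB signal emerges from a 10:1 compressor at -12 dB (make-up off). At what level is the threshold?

Let T be the threshold. Output overshoot = (input overshoot)/R, so -12 − T = (-3 − T)/10.
10·(-12 − T) = -3 − T → 9·T = -120 − (-3) = -117.
T = -117/9 = -13 dB.

-13 dB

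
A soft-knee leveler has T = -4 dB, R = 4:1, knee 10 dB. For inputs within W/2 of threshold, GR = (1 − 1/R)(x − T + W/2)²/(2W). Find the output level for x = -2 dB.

-3.8375 dB

x − T + W/2 = -2 − (-4) + 5 = 7.
GR = (1 − 1/4) × 7² / 20 = 0.75 × 49 / 20 = 1.8375 dB.
Output = -2 − 1.8375 = -3.8375 dB.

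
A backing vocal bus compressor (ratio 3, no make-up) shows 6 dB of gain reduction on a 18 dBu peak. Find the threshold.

Input is 9 dB above T (since output overshoot × R = input overshoot: (12 − T)·3 = 18 − T gives T = 9 dBu).
Check: 9 + (18 − 9)/3 = 9 + 3 = 12 dBu. ✓

9 dBu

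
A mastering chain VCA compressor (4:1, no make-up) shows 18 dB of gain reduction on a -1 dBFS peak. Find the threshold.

Input is 24 dB above T (since output overshoot × R = input overshoot: (-19 − T)·4 = -1 − T gives T = -25 dBFS).
Check: -25 + (-1 − (-25))/4 = -25 + 6 = -19 dBFS. ✓

-25 dBFS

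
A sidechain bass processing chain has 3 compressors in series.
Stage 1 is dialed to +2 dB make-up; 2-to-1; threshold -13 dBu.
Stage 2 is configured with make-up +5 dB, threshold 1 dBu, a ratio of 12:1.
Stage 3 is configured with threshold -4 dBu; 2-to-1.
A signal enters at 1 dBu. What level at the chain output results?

Stage 1: 14 dB above -13 dBu, reduced 2:1 to 7 dB above → -6 dBu; +2 dB make-up → -4 dBu.
Stage 2: -4 dBu ≤ 1 dBu, so stage 2 doesn't engage; make-up brings it to 1 dBu.
Stage 3: overshoot 5 dB → 5/2 = 2.5 dB → -1.5 dBu.

-1.5 dBu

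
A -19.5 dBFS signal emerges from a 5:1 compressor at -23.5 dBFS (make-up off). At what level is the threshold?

Let T be the threshold. Output overshoot = (input overshoot)/R, so -23.5 − T = (-19.5 − T)/5.
5·(-23.5 − T) = -19.5 − T → 4·T = -117.5 − (-19.5) = -98.
T = -98/4 = -24.5 dBFS.

-24.5 dBFS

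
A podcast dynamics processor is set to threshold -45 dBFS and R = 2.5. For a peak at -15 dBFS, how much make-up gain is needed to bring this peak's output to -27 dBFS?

6 dB

Overshoot 30 dB → 30/2.5 = 12 dB after compression, so the compressed level is -45 + 12 = -33 dBFS.
Make-up = target − compressed = -27 − (-33) = 6 dB.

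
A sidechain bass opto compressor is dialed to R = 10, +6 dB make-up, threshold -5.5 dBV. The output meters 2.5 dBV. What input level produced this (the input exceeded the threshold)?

Stripping the +6 dB make-up gives -3.5 dBV at the gain stage.
Post-compression overshoot = -3.5 − (-5.5) = 2 dB.
Before 10:1 compression the overshoot was 2 × 10 = 20 dB, so input = -5.5 + 20 = 14.5 dBV.

14.5 dBV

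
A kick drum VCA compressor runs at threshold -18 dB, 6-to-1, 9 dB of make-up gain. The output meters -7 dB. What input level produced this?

-6 dB

Before make-up, the level was -7 − 9 = -16 dB.
The compressed level sits -16 − (-18) = 2 dB over threshold.
Before 6:1 compression the overshoot was 2 × 6 = 12 dB, so input = -18 + 12 = -6 dB.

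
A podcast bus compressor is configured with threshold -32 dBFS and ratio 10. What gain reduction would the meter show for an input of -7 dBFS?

-7 dBFS exceeds the threshold by 25 dB.
A 10:1 ratio leaves 2.5 dB of that excess.
GR = overshoot in − overshoot out = 25 − 2.5 = 22.5 dB.

22.5 dB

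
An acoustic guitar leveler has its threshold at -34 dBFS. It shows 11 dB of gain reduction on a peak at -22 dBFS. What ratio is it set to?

Input overshoot = -22 − (-34) = 12 dB.
Output overshoot = 12 − 11 = 1 dB.
Ratio = input overshoot / output overshoot = 12 / 1 = 12.

12:1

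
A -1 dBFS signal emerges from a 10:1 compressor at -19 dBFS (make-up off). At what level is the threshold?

-21 dBFS

Let T be the threshold. Output overshoot = (input overshoot)/R, so -19 − T = (-1 − T)/10.
10·(-19 − T) = -1 − T → 9·T = -190 − (-1) = -189.
T = -189/9 = -21 dBFS.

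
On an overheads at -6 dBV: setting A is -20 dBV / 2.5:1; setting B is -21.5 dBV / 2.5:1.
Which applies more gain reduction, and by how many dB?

B, by 0.9 dB

A: 14 dB over, compressed to 5.6 dB over, so 8.4 dB of GR.
B: 15.5 dB over, compressed to 6.2 dB over, so 9.3 dB of GR.
B applies 0.9 dB more gain reduction.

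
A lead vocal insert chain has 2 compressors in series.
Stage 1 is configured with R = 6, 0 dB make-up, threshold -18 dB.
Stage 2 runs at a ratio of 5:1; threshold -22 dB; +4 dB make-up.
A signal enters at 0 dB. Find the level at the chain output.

-16.6 dB

Stage 1: 0 dB is 18 dB over -18 dB; at 6:1 that becomes 3 dB over, giving -15 dB.
Stage 2: overshoot 7 dB → 7/5 = 1.4 dB → -20.6 dB; +4 dB make-up → -16.6 dB.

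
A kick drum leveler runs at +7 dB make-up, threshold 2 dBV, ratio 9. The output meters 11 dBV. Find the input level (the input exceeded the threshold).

Stripping the +7 dB make-up gives 4 dBV at the gain stage.
The compressed level sits 4 − 2 = 2 dB over threshold.
Input overshoot = R × output overshoot = 18 dB → input = 2 + 18 = 20 dBV.

20 dBV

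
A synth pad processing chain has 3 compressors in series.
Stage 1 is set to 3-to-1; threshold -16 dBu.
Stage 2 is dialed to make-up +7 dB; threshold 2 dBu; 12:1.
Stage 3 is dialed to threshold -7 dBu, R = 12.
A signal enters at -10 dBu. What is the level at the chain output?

-7 dBu

Stage 1: overshoot 6 dB → 6/3 = 2 dB → -14 dBu.
Stage 2: -14 dBu ≤ 2 dBu, so stage 2 doesn't engage; make-up brings it to -7 dBu.
Stage 3: -7 dBu ≤ -7 dBu, so stage 3 doesn't engage; output -7 dBu.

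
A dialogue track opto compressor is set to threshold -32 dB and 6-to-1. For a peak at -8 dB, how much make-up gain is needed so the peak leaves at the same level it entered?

20 dB

The peak compresses to -32 + 24/6 = -28 dB.
To reach -8 dB requires -8 − (-28) = 20 dB of make-up.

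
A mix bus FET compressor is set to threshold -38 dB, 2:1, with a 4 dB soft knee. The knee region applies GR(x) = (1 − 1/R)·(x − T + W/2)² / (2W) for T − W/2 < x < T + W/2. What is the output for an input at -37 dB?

-37.5625 dB

x − T + W/2 = -37 − (-38) + 2 = 3.
GR = (1 − 1/2) × 3² / 8 = 0.5 × 9 / 8 = 0.5625 dB.
Output = -37 − 0.5625 = -37.5625 dB.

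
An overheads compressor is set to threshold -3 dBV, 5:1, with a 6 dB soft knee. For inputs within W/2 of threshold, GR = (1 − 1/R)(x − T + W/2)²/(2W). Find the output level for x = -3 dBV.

-3.6 dBV

x − T + W/2 = -3 − (-3) + 3 = 3.
GR = (1 − 1/5) × 3² / 12 = 0.8 × 9 / 12 = 0.6 dB.
Output = -3 − 0.6 = -3.6 dBV.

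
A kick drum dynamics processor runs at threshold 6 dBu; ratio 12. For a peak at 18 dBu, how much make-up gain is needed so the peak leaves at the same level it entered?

The peak compresses to 6 + 12/12 = 7 dBu.
To reach 18 dBu requires 18 − 7 = 11 dB of make-up.

11 dB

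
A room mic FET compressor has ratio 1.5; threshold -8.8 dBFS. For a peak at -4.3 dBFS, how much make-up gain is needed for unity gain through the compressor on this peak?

Overshoot 4.5 dB → 4.5/1.5 = 3 dB after compression, so the compressed level is -8.8 + 3 = -5.8 dBFS.
Make-up = target − compressed = -4.3 − (-5.8) = 1.5 dB.

1.5 dB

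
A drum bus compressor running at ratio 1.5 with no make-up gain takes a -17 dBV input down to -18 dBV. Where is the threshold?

-20 dBV

Let T be the threshold. Output overshoot = (input overshoot)/R, so -18 − T = (-17 − T)/1.5.
1.5·(-18 − T) = -17 − T → 0.5·T = -27 − (-17) = -10.
T = -10/0.5 = -20 dBV.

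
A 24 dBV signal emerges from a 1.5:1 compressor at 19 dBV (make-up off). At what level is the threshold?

9 dBV

Gain reduction = 24 − 19 = 5 dB; output overshoot = GR / (R − 1) = 5 / 0.5 = 10 dB.
Threshold = output − output overshoot = 19 − 10 = 9 dBV.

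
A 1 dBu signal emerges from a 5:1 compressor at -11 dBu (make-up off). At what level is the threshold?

Gain reduction = 1 − (-11) = 12 dB; output overshoot = GR / (R − 1) = 12 / 4 = 3 dB.
Threshold = output − output overshoot = -11 − 3 = -14 dBu.

-14 dBu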